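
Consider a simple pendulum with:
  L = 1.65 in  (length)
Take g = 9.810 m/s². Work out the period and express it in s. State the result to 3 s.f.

Directly: T = 2π√(L/g).
L = 1.65 in = 0.04191 m; g = 9.810 m/s².
T = 0.4107 s

0.411 s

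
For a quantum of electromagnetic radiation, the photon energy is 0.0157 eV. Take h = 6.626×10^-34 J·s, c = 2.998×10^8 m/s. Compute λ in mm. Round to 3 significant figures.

0.0790 mm

Rearranging E = h·c/λ for λ: λ = hc/E.
E = 0.0157 eV = 2.515×10^-21 J; h = 6.626×10^-34 J·s; c = 2.998×10^8 m/s.
λ = 7.897×10^-5 m
7.897×10^-5 m × (1 mm / 0.001000 m) = 0.07897 mm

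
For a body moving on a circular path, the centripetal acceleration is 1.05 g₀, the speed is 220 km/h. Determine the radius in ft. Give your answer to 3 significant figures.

1190 ft

Solving a = v²/r for r: r = v²/a.
a = 1.05 g₀ = 10.30 m/s²; v = 220 km/h = 61.11 m/s.
r = 362.7 m
362.7 m × (1 ft / 0.3048 m) = 1190 ft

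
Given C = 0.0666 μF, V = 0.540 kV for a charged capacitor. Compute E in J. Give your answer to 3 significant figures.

E is given directly by: E = ½CV².
C = 0.0666 μF = 6.660×10^-8 F; V = 0.540 kV = 540.0 V.
E = 0.009710 J

0.00971 J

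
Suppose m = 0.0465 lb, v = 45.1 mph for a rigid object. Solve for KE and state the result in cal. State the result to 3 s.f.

KE is given directly by: KE = ½mv².
m = 0.0465 lb = 0.02109 kg; v = 45.1 mph = 20.16 m/s.
KE = 4.287 J
4.287 J × (1 cal / 4.184 J) = 1.025 cal

1.02 cal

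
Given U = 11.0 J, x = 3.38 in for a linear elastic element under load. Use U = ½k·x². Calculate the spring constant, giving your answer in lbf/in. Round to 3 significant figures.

Solving U = ½k·x² for k: k = 2U/x².
U = 11.0 J; x = 3.38 in = 0.08585 m.
k = 2985 N/m
2985 N/m × (1 lbf/in / 175.1 N/m) = 17.04 lbf/in

17.0 lbf/in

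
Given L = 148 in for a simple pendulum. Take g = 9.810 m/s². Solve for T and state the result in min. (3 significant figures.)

Directly: T = 2π√(L/g).
L = 148 in = 3.759 m; g = 9.810 m/s².
T = 3.889 s
3.889 s × (1 min / 60.00 s) = 0.06482 min

0.0648 min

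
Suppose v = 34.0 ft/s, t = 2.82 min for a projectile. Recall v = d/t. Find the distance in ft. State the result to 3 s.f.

Rearranging v = d/t for d: d = v·t.
v = 34.0 ft/s = 10.36 m/s; t = 2.82 min = 169.2 s.
d = 1753 m
1753 m × (1 ft / 0.3048 m) = 5753 ft

5750 ft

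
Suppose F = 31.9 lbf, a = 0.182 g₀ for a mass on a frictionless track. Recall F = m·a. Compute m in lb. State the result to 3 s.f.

175 lb

Solving F = m·a for m: m = F/a.
F = 31.9 lbf = 141.9 N; a = 0.182 g₀ = 1.785 m/s².
m = 79.50 kg
79.50 kg × (1 lb / 0.4536 kg) = 175.3 lb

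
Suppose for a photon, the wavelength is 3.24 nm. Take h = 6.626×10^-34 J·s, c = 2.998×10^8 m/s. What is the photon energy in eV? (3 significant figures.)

E is given directly by: E = hc/λ.
λ = 3.24 nm = 3.240×10^-9 m; h = 6.626×10^-34 J·s; c = 2.998×10^8 m/s.
E = 6.131×10^-17 J  (the unit combination reduces to kg·m²/s² = J)
6.131×10^-17 J × (1 eV / 1.602×10^-19 J) = 382.7 eV

383 eV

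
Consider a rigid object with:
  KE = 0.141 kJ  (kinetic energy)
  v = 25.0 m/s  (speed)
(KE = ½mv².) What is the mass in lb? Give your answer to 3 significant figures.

Rearranging KE = ½mv² for m: m = 2·KE/v².
KE = 0.141 kJ = 141.0 J; v = 25.0 m/s.
m = 0.4512 kg
0.4512 kg × (1 lb / 0.4536 kg) = 0.9947 lb

0.995 lb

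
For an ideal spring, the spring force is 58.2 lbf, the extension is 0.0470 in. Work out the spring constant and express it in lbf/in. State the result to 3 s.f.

1240 lbf/in

From Hooke's law: k = F/x.
F = 58.2 lbf = 258.9 N; x = 0.0470 in = 0.001194 m.
k = 2.169×10^5 N/m
2.169×10^5 N/m × (1 lbf/in / 175.1 N/m) = 1238 lbf/in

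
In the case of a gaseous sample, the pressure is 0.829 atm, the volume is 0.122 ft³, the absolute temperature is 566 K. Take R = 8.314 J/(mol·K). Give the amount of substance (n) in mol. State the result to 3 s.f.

0.0617 mol

Solving PV = nRT for n: n = PV/(RT).
P = 0.829 atm = 83998 Pa; V = 0.122 ft³ = 0.003455 m³; T = 566 K; R = 8.314 J/(mol·K).
n = 0.06167 mol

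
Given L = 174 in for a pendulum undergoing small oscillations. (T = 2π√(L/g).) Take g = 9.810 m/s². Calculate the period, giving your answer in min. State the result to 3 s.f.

T is given directly by: T = 2π√(L/g).
L = 174 in = 4.420 m; g = 9.810 m/s².
T = 4.217 s
4.217 s × (1 min / 60.00 s) = 0.07029 min

0.0703 min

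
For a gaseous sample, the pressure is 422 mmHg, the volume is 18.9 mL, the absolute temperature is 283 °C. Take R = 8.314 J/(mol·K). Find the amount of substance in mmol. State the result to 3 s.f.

0.230 mmol

Rearranging: n = PV/(RT).
P = 422 mmHg = 56262 Pa; V = 18.9 mL = 1.890×10^-5 m³; T = 283 °C = 556.1 K; R = 8.314 J/(mol·K).
n = 2.300×10^-4 mol
2.300×10^-4 mol × (1 mmol / 0.001000 mol) = 0.2300 mmol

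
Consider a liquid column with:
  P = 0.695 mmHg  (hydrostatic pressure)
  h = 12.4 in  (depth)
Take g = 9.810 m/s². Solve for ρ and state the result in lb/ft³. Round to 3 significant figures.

1.87 lb/ft³

Solving P = ρ·g·h for ρ: ρ = P/(g·h).
P = 0.695 mmHg = 92.66 Pa; h = 12.4 in = 0.3150 m; g = 9.810 m/s².
ρ = 29.99 kg/m³
29.99 kg/m³ × (1 lb/ft³ / 16.02 kg/m³) = 1.872 lb/ft³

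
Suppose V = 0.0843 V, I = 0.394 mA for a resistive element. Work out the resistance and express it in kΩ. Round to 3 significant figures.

From Ohm's law: R = V/I.
V = 0.0843 V; I = 0.394 mA = 3.940×10^-4 A.
R = 214.0 Ω
214.0 Ω × (1 kΩ / 1000 Ω) = 0.2140 kΩ

0.214 kΩ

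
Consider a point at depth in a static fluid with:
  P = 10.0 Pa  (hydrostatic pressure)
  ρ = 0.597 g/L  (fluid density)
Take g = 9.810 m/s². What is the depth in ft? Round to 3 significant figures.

5.60 ft

Rearranging: h = P/(ρ·g).
P = 10.0 Pa; ρ = 0.597 g/L = 0.5970 kg/m³; g = 9.810 m/s².
h = 1.707 m
1.707 m × (1 ft / 0.3048 m) = 5.602 ft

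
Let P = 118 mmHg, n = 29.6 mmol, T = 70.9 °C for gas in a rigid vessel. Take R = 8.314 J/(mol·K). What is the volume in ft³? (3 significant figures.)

From the ideal-gas law: V = nRT/P.
P = 118 mmHg = 15732 Pa; n = 29.6 mmol = 0.02960 mol; T = 70.9 °C = 344.0 K; R = 8.314 J/(mol·K).
V = 0.005382 m³
0.005382 m³ × (1 ft³ / 0.02832 m³) = 0.1901 ft³

0.190 ft³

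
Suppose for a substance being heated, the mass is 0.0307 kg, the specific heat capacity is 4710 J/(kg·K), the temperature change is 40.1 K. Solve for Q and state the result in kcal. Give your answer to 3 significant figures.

1.39 kcal

Directly: Q = mcΔT.
m = 0.0307 kg; c = 4710 J/(kg·K); ΔT = 40.1 K.
Q = 5798 J  (the unit combination reduces to kg·m²/s² = J)
5798 J × (1 kcal / 4184 J) = 1.386 kcal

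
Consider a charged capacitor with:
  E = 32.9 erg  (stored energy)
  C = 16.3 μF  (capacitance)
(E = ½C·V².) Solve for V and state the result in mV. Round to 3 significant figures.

Rearranging: V = √(2E/C).
E = 32.9 erg = 3.290×10^-6 J; C = 16.3 μF = 1.630×10^-5 F.
V = 0.6354 V
0.6354 V × (1 mV / 0.001000 V) = 635.4 mV

635 mV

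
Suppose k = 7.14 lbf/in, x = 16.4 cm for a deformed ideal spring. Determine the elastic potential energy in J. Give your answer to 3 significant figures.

U is given directly by: U = ½kx².
k = 7.14 lbf/in = 1250 N/m; x = 16.4 cm = 0.1640 m.
U = 16.82 J

16.8 J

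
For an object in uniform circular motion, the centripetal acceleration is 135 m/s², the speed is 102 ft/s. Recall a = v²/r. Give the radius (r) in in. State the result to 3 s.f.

Rearranging: r = v²/a.
a = 135 m/s²; v = 102 ft/s = 31.09 m/s.
r = 7.160 m
7.160 m × (1 in / 0.02540 m) = 281.9 in

282 in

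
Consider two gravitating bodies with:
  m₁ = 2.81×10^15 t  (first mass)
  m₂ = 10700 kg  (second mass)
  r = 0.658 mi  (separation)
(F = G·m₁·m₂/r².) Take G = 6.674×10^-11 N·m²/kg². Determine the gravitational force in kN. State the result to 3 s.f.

1790 kN

Directly: F = Gm₁m₂/r².
m₁ = 2.81×10^15 t = 2.810×10^18 kg; m₂ = 10700 kg; r = 0.658 mi = 1059 m; G = 6.674×10^-11 N·m²/kg².
F = 1.789×10^6 N
1.789×10^6 N × (1 kN / 1000 N) = 1789 kN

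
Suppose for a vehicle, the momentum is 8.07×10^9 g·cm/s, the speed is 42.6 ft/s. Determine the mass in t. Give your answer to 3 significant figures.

Rearranging: m = p/v.
p = 8.07×10^9 g·cm/s = 80700 kg·m/s; v = 42.6 ft/s = 12.98 m/s.
m = 6215 kg
6215 kg × (1 t / 1000 kg) = 6.215 t

6.22 t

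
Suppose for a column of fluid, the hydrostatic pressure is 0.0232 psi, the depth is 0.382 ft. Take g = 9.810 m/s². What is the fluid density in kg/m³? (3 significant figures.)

140 kg/m³

Solving P = ρ·g·h for ρ: ρ = P/(g·h).
P = 0.0232 psi = 160.0 Pa; h = 0.382 ft = 0.1164 m; g = 9.810 m/s².
ρ = 140.0 kg/m³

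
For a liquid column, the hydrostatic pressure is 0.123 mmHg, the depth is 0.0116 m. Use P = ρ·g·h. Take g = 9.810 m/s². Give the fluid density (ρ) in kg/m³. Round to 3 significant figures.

Rearranging: ρ = P/(g·h).
P = 0.123 mmHg = 16.40 Pa; h = 0.0116 m; g = 9.810 m/s².
ρ = 144.1 kg/m³

144 kg/m³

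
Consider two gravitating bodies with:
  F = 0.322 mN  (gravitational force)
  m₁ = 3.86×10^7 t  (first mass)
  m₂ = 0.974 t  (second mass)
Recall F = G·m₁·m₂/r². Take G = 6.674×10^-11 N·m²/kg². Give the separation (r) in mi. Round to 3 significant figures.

From Newton's law of gravitation: r = √(G·m₁m₂/F).
F = 0.322 mN = 3.220×10^-4 N; m₁ = 3.86×10^7 t = 3.860×10^10 kg; m₂ = 0.974 t = 974.0 kg; G = 6.674×10^-11 N·m²/kg².
r = 2792 m
2792 m × (1 mi / 1609 m) = 1.735 mi

1.73 mi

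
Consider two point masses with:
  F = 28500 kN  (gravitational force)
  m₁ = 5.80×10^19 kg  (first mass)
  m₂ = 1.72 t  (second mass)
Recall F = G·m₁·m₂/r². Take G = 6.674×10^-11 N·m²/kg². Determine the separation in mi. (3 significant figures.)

0.300 mi

From Newton's law of gravitation: r = √(G·m₁m₂/F).
F = 28500 kN = 2.850×10^7 N; m₁ = 5.80×10^19 kg; m₂ = 1.72 t = 1720 kg; G = 6.674×10^-11 N·m²/kg².
r = 483.3 m
483.3 m × (1 mi / 1609 m) = 0.3003 mi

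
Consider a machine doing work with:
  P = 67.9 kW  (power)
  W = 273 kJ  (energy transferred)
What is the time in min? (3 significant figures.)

0.0670 min

Rearranging: t = W/P.
P = 67.9 kW = 67900 W; W = 273 kJ = 2.730×10^5 J.
t = 4.021 s
4.021 s × (1 min / 60.00 s) = 0.06701 min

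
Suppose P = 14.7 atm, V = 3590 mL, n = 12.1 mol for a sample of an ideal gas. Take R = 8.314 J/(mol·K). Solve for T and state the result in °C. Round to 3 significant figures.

-220 °C

From the ideal-gas law: T = PV/(nR).
P = 14.7 atm = 1.489×10^6 Pa; V = 3590 mL = 0.003590 m³; n = 12.1 mol; R = 8.314 J/(mol·K).
T = 53.15 K
53.15 K − 273.15 = -220.0 °C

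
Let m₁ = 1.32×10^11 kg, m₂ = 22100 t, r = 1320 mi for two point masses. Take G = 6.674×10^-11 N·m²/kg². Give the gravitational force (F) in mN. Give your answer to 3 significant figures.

0.0431 mN

F is given directly by: F = Gm₁m₂/r².
m₁ = 1.32×10^11 kg; m₂ = 22100 t = 2.210×10^7 kg; r = 1320 mi = 2.124×10^6 m; G = 6.674×10^-11 N·m²/kg².
F = 4.314×10^-5 N
4.314×10^-5 N × (1 mN / 0.001000 N) = 0.04314 mN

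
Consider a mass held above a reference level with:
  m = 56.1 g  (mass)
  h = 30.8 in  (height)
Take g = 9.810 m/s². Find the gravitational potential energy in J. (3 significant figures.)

0.431 J

Directly: PE = mgh.
m = 56.1 g = 0.05610 kg; h = 30.8 in = 0.7823 m; g = 9.810 m/s².
PE = 0.4305 J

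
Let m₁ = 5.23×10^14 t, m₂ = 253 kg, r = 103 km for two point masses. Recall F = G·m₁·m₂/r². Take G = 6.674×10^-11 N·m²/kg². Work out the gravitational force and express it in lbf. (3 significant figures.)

0.187 lbf

From Newton's law of gravitation: F = Gm₁m₂/r².
m₁ = 5.23×10^14 t = 5.230×10^17 kg; m₂ = 253 kg; r = 103 km = 1.030×10^5 m; G = 6.674×10^-11 N·m²/kg².
F = 0.8324 N  (the unit combination reduces to kg·m/s² = N)
0.8324 N × (1 lbf / 4.448 N) = 0.1871 lbf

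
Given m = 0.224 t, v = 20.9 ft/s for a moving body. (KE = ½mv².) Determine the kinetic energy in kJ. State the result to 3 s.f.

Directly: KE = ½mv².
m = 0.224 t = 224.0 kg; v = 20.9 ft/s = 6.370 m/s.
KE = 4545 J  (the unit combination reduces to kg·m²/s² = J)
4545 J × (1 kJ / 1000 J) = 4.545 kJ

4.55 kJ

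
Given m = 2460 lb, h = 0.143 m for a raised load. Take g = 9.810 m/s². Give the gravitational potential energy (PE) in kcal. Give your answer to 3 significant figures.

0.374 kcal

Directly: PE = mgh.
m = 2460 lb = 1116 kg; h = 0.143 m; g = 9.810 m/s².
PE = 1565 J  (the unit combination reduces to kg·m²/s² = J)
1565 J × (1 kcal / 4184 J) = 0.3741 kcal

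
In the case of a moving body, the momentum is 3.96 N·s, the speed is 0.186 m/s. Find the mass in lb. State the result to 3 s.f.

Rearranging: m = p/v.
p = 3.96 N·s = 3.960 kg·m/s; v = 0.186 m/s.
m = 21.29 kg
21.29 kg × (1 lb / 0.4536 kg) = 46.94 lb

46.9 lb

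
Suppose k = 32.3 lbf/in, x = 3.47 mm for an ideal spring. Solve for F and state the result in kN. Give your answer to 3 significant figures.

From Hooke's law: F = kx.
k = 32.3 lbf/in = 5657 N/m; x = 3.47 mm = 0.003470 m.
F = 19.63 N
19.63 N × (1 kN / 1000 N) = 0.01963 kN

0.0196 kN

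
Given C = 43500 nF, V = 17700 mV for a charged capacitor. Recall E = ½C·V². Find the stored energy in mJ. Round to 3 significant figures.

6.81 mJ

E is given directly by: E = ½CV².
C = 43500 nF = 4.350×10^-5 F; V = 17700 mV = 17.70 V.
E = 0.006814 J
0.006814 J × (1 mJ / 0.001000 J) = 6.814 mJ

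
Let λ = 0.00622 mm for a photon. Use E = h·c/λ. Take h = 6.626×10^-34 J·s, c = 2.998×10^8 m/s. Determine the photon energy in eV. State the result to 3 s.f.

0.199 eV

Directly: E = hc/λ.
λ = 0.00622 mm = 6.220×10^-6 m; h = 6.626×10^-34 J·s; c = 2.998×10^8 m/s.
E = 3.194×10^-20 J
3.194×10^-20 J × (1 eV / 1.602×10^-19 J) = 0.1993 eV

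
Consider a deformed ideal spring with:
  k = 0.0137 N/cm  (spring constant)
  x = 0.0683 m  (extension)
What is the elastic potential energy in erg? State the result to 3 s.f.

U is given directly by: U = ½kx².
k = 0.0137 N/cm = 1.370 N/m; x = 0.0683 m.
U = 0.003195 J
0.003195 J × (1 erg / 1.000×10^-7 J) = 31954 erg

32000 erg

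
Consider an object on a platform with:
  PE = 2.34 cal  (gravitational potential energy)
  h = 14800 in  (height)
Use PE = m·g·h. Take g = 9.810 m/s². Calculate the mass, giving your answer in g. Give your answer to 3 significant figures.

2.65 g

Rearranging PE = m·g·h for m: m = PE/(g·h).
PE = 2.34 cal = 9.791 J; h = 14800 in = 375.9 m; g = 9.810 m/s².
m = 0.002655 kg
0.002655 kg × (1 g / 0.001000 kg) = 2.655 g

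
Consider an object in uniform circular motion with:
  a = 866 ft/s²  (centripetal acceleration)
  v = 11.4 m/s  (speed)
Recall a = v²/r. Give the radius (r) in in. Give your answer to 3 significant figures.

19.4 in

Rearranging a = v²/r for r: r = v²/a.
a = 866 ft/s² = 264.0 m/s²; v = 11.4 m/s.
r = 0.4924 m
0.4924 m × (1 in / 0.02540 m) = 19.38 in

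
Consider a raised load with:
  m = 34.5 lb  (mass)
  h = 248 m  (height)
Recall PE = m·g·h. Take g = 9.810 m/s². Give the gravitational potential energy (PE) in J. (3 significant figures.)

38100 J

PE is given directly by: PE = mgh.
m = 34.5 lb = 15.65 kg; h = 248 m; g = 9.810 m/s².
PE = 38072 J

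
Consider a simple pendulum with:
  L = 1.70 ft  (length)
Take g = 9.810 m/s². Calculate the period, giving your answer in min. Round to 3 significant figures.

0.0241 min

T is given directly by: T = 2π√(L/g).
L = 1.70 ft = 0.5182 m; g = 9.810 m/s².
T = 1.444 s
1.444 s × (1 min / 60.00 s) = 0.02407 min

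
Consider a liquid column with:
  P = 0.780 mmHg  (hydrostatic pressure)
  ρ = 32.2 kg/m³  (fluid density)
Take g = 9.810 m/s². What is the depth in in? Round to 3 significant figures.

Rearranging P = ρ·g·h for h: h = P/(ρ·g).
P = 0.780 mmHg = 104.0 Pa; ρ = 32.2 kg/m³; g = 9.810 m/s².
h = 0.3292 m
0.3292 m × (1 in / 0.02540 m) = 12.96 in

13.0 in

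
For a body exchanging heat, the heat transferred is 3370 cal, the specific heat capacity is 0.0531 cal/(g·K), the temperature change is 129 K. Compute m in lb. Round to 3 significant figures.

Rearranging: m = Q/(c·ΔT).
Q = 3370 cal = 14100 J; c = 0.0531 cal/(g·K) = 222.2 J/(kg·K); ΔT = 129 K.
m = 0.4920 kg
0.4920 kg × (1 lb / 0.4536 kg) = 1.085 lb

1.08 lb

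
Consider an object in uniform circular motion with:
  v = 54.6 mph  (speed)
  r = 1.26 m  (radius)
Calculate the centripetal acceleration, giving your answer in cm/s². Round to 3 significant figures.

a is given directly by: a = v²/r.
v = 54.6 mph = 24.41 m/s; r = 1.26 m.
a = 472.8 m/s²
472.8 m/s² × (1 cm/s² / 0.01000 m/s²) = 47283 cm/s²

47300 cm/s²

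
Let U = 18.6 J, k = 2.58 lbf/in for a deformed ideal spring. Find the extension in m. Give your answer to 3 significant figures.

0.287 m

Rearranging: x = √(2U/k).
U = 18.6 J; k = 2.58 lbf/in = 451.8 N/m.
x = 0.2869 m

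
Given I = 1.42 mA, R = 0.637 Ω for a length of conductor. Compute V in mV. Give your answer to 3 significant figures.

0.905 mV

From Ohm's law: V = IR.
I = 1.42 mA = 0.001420 A; R = 0.637 Ω.
V = 9.045×10^-4 V
9.045×10^-4 V × (1 mV / 0.001000 V) = 0.9045 mV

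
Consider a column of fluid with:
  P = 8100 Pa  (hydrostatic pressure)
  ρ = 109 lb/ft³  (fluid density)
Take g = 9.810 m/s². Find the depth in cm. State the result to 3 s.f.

47.3 cm

Rearranging P = ρ·g·h for h: h = P/(ρ·g).
P = 8100 Pa; ρ = 109 lb/ft³ = 1746 kg/m³; g = 9.810 m/s².
h = 0.4729 m
0.4729 m × (1 cm / 0.01000 m) = 47.29 cm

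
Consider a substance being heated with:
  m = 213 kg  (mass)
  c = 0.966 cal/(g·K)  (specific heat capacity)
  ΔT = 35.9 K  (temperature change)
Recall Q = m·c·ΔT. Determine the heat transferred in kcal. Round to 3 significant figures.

7390 kcal

Q is given directly by: Q = mcΔT.
m = 213 kg; c = 0.966 cal/(g·K) = 4042 J/(kg·K); ΔT = 35.9 K.
Q = 3.091×10^7 J
3.091×10^7 J × (1 kcal / 4184 J) = 7387 kcal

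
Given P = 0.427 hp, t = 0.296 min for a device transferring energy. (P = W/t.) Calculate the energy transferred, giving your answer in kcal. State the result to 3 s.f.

1.35 kcal

Rearranging: W = P·t.
P = 0.427 hp = 318.4 W; t = 0.296 min = 17.76 s.
W = 5655 J
5655 J × (1 kcal / 4184 J) = 1.352 kcal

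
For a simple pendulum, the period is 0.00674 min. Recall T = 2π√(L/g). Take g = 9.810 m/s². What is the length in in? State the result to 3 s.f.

Rearranging: L = g·(T/2π)².
T = 0.00674 min = 0.4044 s; g = 9.810 m/s².
L = 0.04064 m
0.04064 m × (1 in / 0.02540 m) = 1.600 in

1.60 in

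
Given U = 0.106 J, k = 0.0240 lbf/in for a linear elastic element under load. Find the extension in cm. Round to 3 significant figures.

Solving U = ½k·x² for x: x = √(2U/k).
U = 0.106 J; k = 0.0240 lbf/in = 4.203 N/m.
x = 0.2246 m
0.2246 m × (1 cm / 0.01000 m) = 22.46 cm

22.5 cm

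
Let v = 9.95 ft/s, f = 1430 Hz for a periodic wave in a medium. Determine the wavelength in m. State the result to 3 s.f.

0.00212 m

Rearranging v = f·λ for λ: λ = v/f.
v = 9.95 ft/s = 3.033 m/s; f = 1430 Hz.
λ = 0.002121 m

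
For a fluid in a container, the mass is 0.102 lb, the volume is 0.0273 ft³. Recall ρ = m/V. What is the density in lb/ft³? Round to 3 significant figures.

ρ is given directly by: ρ = m/V.
m = 0.102 lb = 0.04627 kg; V = 0.0273 ft³ = 7.730×10^-4 m³.
ρ = 59.85 kg/m³
59.85 kg/m³ × (1 lb/ft³ / 16.02 kg/m³) = 3.736 lb/ft³

3.74 lb/ft³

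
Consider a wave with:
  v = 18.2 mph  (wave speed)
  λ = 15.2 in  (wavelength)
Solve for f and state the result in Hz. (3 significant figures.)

Solving v = f·λ for f: f = v/λ.
v = 18.2 mph = 8.136 m/s; λ = 15.2 in = 0.3861 m.
f = 21.07 Hz

21.1 Hz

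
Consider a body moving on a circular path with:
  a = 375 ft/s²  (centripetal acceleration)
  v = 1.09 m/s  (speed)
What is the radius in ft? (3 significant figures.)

Rearranging a = v²/r for r: r = v²/a.
a = 375 ft/s² = 114.3 m/s²; v = 1.09 m/s.
r = 0.01039 m
0.01039 m × (1 ft / 0.3048 m) = 0.03410 ft

0.0341 ft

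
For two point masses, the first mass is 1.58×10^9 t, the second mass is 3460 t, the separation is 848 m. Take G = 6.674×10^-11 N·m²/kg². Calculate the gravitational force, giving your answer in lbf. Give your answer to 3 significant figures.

114 lbf

Directly: F = Gm₁m₂/r².
m₁ = 1.58×10^9 t = 1.580×10^12 kg; m₂ = 3460 t = 3.460×10^6 kg; r = 848 m; G = 6.674×10^-11 N·m²/kg².
F = 507.4 N
507.4 N × (1 lbf / 4.448 N) = 114.1 lbf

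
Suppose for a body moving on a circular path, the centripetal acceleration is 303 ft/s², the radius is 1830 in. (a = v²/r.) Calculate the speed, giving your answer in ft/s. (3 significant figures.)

215 ft/s

Rearranging a = v²/r for v: v = √(a·r).
a = 303 ft/s² = 92.35 m/s²; r = 1830 in = 46.48 m.
v = 65.52 m/s
65.52 m/s × (1 ft/s / 0.3048 m/s) = 215.0 ft/s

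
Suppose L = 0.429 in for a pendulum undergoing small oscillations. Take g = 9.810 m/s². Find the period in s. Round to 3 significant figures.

0.209 s

T is given directly by: T = 2π√(L/g).
L = 0.429 in = 0.01090 m; g = 9.810 m/s².
T = 0.2094 s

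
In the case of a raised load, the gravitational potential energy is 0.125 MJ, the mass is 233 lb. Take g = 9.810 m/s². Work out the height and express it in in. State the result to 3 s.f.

4750 in

Solving PE = m·g·h for h: h = PE/(m·g).
PE = 0.125 MJ = 1.250×10^5 J; m = 233 lb = 105.7 kg; g = 9.810 m/s².
h = 120.6 m
120.6 m × (1 in / 0.02540 m) = 4747 in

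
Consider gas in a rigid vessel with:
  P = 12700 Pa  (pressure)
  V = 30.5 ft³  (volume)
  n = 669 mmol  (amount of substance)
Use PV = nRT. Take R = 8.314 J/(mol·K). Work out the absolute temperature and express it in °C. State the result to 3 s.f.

1700 °C

From the ideal-gas law: T = PV/(nR).
P = 12700 Pa; V = 30.5 ft³ = 0.8637 m³; n = 669 mmol = 0.6690 mol; R = 8.314 J/(mol·K).
T = 1972 K
1972 K − 273.15 = 1699 °C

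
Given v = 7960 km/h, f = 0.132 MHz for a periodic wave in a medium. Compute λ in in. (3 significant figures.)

Solving v = f·λ for λ: λ = v/f.
v = 7960 km/h = 2211 m/s; f = 0.132 MHz = 1.320×10^5 Hz.
λ = 0.01675 m
0.01675 m × (1 in / 0.02540 m) = 0.6595 in

0.659 in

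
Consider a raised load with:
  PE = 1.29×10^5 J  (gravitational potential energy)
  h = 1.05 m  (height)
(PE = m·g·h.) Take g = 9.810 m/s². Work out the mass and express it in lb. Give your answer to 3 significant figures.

Rearranging PE = m·g·h for m: m = PE/(g·h).
PE = 1.29×10^5 J; h = 1.05 m; g = 9.810 m/s².
m = 12524 kg
12524 kg × (1 lb / 0.4536 kg) = 27610 lb

27600 lb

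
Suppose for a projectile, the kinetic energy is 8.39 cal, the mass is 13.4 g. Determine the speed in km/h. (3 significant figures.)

Rearranging KE = ½mv² for v: v = √(2·KE/m).
KE = 8.39 cal = 35.10 J; m = 13.4 g = 0.01340 kg.
v = 72.38 m/s
72.38 m/s × (1 km/h / 0.2778 m/s) = 260.6 km/h

261 km/h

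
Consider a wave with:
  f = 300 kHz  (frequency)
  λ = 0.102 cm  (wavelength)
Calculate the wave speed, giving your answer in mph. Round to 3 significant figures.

685 mph

Directly: v = fλ.
f = 300 kHz = 3.000×10^5 Hz; λ = 0.102 cm = 0.001020 m.
v = 306.0 m/s
306.0 m/s × (1 mph / 0.4470 m/s) = 684.5 mph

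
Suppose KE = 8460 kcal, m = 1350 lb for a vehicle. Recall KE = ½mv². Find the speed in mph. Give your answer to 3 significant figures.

761 mph

Solving KE = ½mv² for v: v = √(2·KE/m).
KE = 8460 kcal = 3.540×10^7 J; m = 1350 lb = 612.3 kg.
v = 340.0 m/s
340.0 m/s × (1 mph / 0.4470 m/s) = 760.6 mph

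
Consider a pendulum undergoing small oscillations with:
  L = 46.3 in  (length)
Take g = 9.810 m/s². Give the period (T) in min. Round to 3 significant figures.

Directly: T = 2π√(L/g).
L = 46.3 in = 1.176 m; g = 9.810 m/s².
T = 2.175 s
2.175 s × (1 min / 60.00 s) = 0.03626 min

0.0363 min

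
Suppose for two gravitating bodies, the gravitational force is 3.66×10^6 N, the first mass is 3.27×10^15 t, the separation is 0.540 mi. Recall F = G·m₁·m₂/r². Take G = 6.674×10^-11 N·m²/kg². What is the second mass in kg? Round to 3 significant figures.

12700 kg

From Newton's law of gravitation: m₂ = F·r²/(G·m₁).
F = 3.66×10^6 N; m₁ = 3.27×10^15 t = 3.270×10^18 kg; r = 0.540 mi = 869.0 m; G = 6.674×10^-11 N·m²/kg².
m₂ = 12666 kg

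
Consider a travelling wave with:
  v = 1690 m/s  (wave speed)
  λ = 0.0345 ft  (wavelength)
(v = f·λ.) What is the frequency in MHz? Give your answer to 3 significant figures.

0.161 MHz

Rearranging v = f·λ for f: f = v/λ.
v = 1690 m/s; λ = 0.0345 ft = 0.01052 m.
f = 1.607×10^5 Hz
1.607×10^5 Hz × (1 MHz / 1.000×10^6 Hz) = 0.1607 MHz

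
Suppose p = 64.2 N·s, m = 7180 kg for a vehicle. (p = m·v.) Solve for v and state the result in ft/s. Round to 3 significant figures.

0.0293 ft/s

Rearranging: v = p/m.
p = 64.2 N·s = 64.20 kg·m/s; m = 7180 kg.
v = 0.008942 m/s
0.008942 m/s × (1 ft/s / 0.3048 m/s) = 0.02934 ft/s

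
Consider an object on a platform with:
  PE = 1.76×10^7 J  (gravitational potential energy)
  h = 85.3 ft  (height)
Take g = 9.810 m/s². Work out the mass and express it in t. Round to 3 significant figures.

Rearranging: m = PE/(g·h).
PE = 1.76×10^7 J; h = 85.3 ft = 26.00 m; g = 9.810 m/s².
m = 69005 kg
69005 kg × (1 t / 1000 kg) = 69.00 t

69.0 t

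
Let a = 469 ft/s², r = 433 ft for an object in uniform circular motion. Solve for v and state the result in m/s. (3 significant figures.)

137 m/s

Rearranging: v = √(a·r).
a = 469 ft/s² = 143.0 m/s²; r = 433 ft = 132.0 m.
v = 137.4 m/s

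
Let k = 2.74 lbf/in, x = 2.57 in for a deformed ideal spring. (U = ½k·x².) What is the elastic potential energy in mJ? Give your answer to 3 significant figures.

U is given directly by: U = ½kx².
k = 2.74 lbf/in = 479.8 N/m; x = 2.57 in = 0.06528 m.
U = 1.022 J
1.022 J × (1 mJ / 0.001000 J) = 1022 mJ

1020 mJ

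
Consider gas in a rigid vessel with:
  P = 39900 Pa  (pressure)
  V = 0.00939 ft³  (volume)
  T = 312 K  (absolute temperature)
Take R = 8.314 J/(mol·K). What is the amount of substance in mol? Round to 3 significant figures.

0.00409 mol

Rearranging PV = nRT for n: n = PV/(RT).
P = 39900 Pa; V = 0.00939 ft³ = 2.659×10^-4 m³; T = 312 K; R = 8.314 J/(mol·K).
n = 0.004090 mol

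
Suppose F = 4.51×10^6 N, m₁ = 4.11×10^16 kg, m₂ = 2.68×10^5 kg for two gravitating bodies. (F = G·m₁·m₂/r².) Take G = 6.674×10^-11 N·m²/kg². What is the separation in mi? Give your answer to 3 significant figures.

Solving F = G·m₁·m₂/r² for r: r = √(G·m₁m₂/F).
F = 4.51×10^6 N; m₁ = 4.11×10^16 kg; m₂ = 2.68×10^5 kg; G = 6.674×10^-11 N·m²/kg².
r = 403.7 m
403.7 m × (1 mi / 1609 m) = 0.2509 mi

0.251 mi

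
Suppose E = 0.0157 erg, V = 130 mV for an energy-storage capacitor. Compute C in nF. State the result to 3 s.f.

Solving E = ½C·V² for C: C = 2E/V².
E = 0.0157 erg = 1.570×10^-9 J; V = 130 mV = 0.1300 V.
C = 1.858×10^-7 F
1.858×10^-7 F × (1 nF / 1.000×10^-9 F) = 185.8 nF

186 nF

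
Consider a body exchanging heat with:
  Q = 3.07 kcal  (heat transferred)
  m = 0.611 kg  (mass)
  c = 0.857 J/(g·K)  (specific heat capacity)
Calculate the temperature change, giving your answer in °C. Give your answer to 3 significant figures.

24.5 °C

Solving Q = m·c·ΔT for ΔT: ΔT = Q/(m·c).
Q = 3.07 kcal = 12845 J; m = 0.611 kg; c = 0.857 J/(g·K) = 857.0 J/(kg·K).
ΔT = 24.53 K
Since 1 °C = 1 K, 24.53 °C.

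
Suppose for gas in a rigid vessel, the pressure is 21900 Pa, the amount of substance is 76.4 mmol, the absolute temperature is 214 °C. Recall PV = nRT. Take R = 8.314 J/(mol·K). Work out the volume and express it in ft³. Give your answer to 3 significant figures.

0.499 ft³

From the ideal-gas law: V = nRT/P.
P = 21900 Pa; n = 76.4 mmol = 0.07640 mol; T = 214 °C = 487.1 K; R = 8.314 J/(mol·K).
V = 0.01413 m³
0.01413 m³ × (1 ft³ / 0.02832 m³) = 0.4990 ft³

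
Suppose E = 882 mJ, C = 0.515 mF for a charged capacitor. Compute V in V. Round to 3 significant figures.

58.5 V

Rearranging: V = √(2E/C).
E = 882 mJ = 0.8820 J; C = 0.515 mF = 5.150×10^-4 F.
V = 58.53 V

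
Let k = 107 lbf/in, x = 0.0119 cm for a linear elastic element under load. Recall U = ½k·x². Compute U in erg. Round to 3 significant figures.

1330 erg

Directly: U = ½kx².
k = 107 lbf/in = 18739 N/m; x = 0.0119 cm = 1.190×10^-4 m.
U = 1.327×10^-4 J  (the unit combination reduces to kg·m²/s² = J)
1.327×10^-4 J × (1 erg / 1.000×10^-7 J) = 1327 erg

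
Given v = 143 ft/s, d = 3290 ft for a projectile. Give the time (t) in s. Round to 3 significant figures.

23.0 s

Solving v = d/t for t: t = d/v.
v = 143 ft/s = 43.59 m/s; d = 3290 ft = 1003 m.
t = 23.01 s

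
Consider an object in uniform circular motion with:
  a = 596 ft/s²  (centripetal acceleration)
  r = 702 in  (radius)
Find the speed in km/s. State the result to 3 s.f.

Solving a = v²/r for v: v = √(a·r).
a = 596 ft/s² = 181.7 m/s²; r = 702 in = 17.83 m.
v = 56.91 m/s
56.91 m/s × (1 km/s / 1000 m/s) = 0.05691 km/s

0.0569 km/s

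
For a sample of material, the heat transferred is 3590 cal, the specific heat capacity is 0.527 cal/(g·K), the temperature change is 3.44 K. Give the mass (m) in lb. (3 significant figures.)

4.37 lb

Rearranging Q = m·c·ΔT for m: m = Q/(c·ΔT).
Q = 3590 cal = 15021 J; c = 0.527 cal/(g·K) = 2205 J/(kg·K); ΔT = 3.44 K.
m = 1.980 kg
1.980 kg × (1 lb / 0.4536 kg) = 4.366 lb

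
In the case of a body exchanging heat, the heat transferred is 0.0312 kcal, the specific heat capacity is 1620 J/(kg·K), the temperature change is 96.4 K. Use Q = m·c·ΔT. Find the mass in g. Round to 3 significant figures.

Solving Q = m·c·ΔT for m: m = Q/(c·ΔT).
Q = 0.0312 kcal = 130.5 J; c = 1620 J/(kg·K); ΔT = 96.4 K.
m = 8.359×10^-4 kg
8.359×10^-4 kg × (1 g / 0.001000 kg) = 0.8359 g

0.836 g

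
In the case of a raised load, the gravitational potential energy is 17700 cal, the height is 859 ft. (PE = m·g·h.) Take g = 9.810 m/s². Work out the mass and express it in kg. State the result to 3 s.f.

Rearranging: m = PE/(g·h).
PE = 17700 cal = 74057 J; h = 859 ft = 261.8 m; g = 9.810 m/s².
m = 28.83 kg

28.8 kg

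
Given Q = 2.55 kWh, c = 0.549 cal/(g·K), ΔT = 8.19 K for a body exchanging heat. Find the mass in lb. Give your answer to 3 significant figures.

1080 lb

Rearranging Q = m·c·ΔT for m: m = Q/(c·ΔT).
Q = 2.55 kWh = 9.180×10^6 J; c = 0.549 cal/(g·K) = 2297 J/(kg·K); ΔT = 8.19 K.
m = 488.0 kg
488.0 kg × (1 lb / 0.4536 kg) = 1076 lb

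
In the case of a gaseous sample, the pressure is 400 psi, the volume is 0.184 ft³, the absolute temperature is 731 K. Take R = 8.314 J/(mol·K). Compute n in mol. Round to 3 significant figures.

2.36 mol

Rearranging PV = nRT for n: n = PV/(RT).
P = 400 psi = 2.758×10^6 Pa; V = 0.184 ft³ = 0.005210 m³; T = 731 K; R = 8.314 J/(mol·K).
n = 2.364 mol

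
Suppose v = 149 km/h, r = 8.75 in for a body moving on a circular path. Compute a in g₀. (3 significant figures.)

786 g₀

a is given directly by: a = v²/r.
v = 149 km/h = 41.39 m/s; r = 8.75 in = 0.2223 m.
a = 7708 m/s²
7708 m/s² × (1 g₀ / 9.807 m/s²) = 786.0 g₀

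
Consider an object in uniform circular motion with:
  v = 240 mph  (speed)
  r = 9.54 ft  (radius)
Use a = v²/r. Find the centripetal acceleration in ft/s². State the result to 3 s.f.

13000 ft/s²

Directly: a = v²/r.
v = 240 mph = 107.3 m/s; r = 9.54 ft = 2.908 m.
a = 3959 m/s²
3959 m/s² × (1 ft/s² / 0.3048 m/s²) = 12988 ft/s²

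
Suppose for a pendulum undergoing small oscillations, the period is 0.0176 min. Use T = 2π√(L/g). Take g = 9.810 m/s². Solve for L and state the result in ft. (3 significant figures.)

Rearranging: L = g·(T/2π)².
T = 0.0176 min = 1.056 s; g = 9.810 m/s².
L = 0.2771 m
0.2771 m × (1 ft / 0.3048 m) = 0.9091 ft

0.909 ft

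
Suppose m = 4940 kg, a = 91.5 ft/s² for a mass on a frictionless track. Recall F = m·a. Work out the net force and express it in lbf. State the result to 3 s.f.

Directly: F = m·a.
m = 4940 kg; a = 91.5 ft/s² = 27.89 m/s².
F = 1.378×10^5 N
1.378×10^5 N × (1 lbf / 4.448 N) = 30973 lbf

31000 lbf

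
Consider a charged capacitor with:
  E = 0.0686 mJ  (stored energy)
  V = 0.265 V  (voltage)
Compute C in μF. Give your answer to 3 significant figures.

Rearranging: C = 2E/V².
E = 0.0686 mJ = 6.860×10^-5 J; V = 0.265 V.
C = 0.001954 F
0.001954 F × (1 μF / 1.000×10^-6 F) = 1954 μF

1950 μF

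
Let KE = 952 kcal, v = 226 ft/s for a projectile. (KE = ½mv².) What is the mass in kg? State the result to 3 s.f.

1680 kg

Rearranging KE = ½mv² for m: m = 2·KE/v².
KE = 952 kcal = 3.983×10^6 J; v = 226 ft/s = 68.88 m/s.
m = 1679 kg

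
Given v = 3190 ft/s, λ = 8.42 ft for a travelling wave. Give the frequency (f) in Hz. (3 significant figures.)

Solving v = f·λ for f: f = v/λ.
v = 3190 ft/s = 972.3 m/s; λ = 8.42 ft = 2.566 m.
f = 378.9 Hz

379 Hz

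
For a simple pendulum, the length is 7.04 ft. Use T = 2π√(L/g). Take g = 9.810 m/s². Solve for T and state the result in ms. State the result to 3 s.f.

2940 ms

T is given directly by: T = 2π√(L/g).
L = 7.04 ft = 2.146 m; g = 9.810 m/s².
T = 2.939 s
2.939 s × (1 ms / 0.001000 s) = 2939 ms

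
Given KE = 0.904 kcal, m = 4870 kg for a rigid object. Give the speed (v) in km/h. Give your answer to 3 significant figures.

4.49 km/h

Rearranging: v = √(2·KE/m).
KE = 0.904 kcal = 3782 J; m = 4870 kg.
v = 1.246 m/s
1.246 m/s × (1 km/h / 0.2778 m/s) = 4.487 km/h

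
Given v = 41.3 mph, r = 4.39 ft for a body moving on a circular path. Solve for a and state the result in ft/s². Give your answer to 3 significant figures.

836 ft/s²

a is given directly by: a = v²/r.
v = 41.3 mph = 18.46 m/s; r = 4.39 ft = 1.338 m.
a = 254.7 m/s²
254.7 m/s² × (1 ft/s² / 0.3048 m/s²) = 835.8 ft/s²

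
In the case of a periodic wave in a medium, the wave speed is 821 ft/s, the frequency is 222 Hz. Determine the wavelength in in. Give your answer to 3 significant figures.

Rearranging: λ = v/f.
v = 821 ft/s = 250.2 m/s; f = 222 Hz.
λ = 1.127 m
1.127 m × (1 in / 0.02540 m) = 44.38 in

44.4 in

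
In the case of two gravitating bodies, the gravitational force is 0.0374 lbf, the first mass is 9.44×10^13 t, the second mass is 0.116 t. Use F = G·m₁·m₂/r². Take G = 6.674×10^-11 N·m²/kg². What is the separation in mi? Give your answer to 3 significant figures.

Solving F = G·m₁·m₂/r² for r: r = √(G·m₁m₂/F).
F = 0.0374 lbf = 0.1664 N; m₁ = 9.44×10^13 t = 9.440×10^16 kg; m₂ = 0.116 t = 116.0 kg; G = 6.674×10^-11 N·m²/kg².
r = 66279 m
66279 m × (1 mi / 1609 m) = 41.18 mi

41.2 mi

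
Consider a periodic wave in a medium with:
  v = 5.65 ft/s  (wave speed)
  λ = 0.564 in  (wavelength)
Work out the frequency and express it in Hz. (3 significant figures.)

Solving v = f·λ for f: f = v/λ.
v = 5.65 ft/s = 1.722 m/s; λ = 0.564 in = 0.01433 m.
f = 120.2 Hz

120 Hz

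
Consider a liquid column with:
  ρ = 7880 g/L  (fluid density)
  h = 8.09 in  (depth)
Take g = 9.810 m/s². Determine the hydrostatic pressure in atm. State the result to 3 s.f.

Directly: P = ρgh.
ρ = 7880 g/L = 7880 kg/m³; h = 8.09 in = 0.2055 m; g = 9.810 m/s².
P = 15885 Pa  (the unit combination reduces to kg/(m·s²) = Pa)
15885 Pa × (1 atm / 1.013×10^5 Pa) = 0.1568 atm

0.157 atm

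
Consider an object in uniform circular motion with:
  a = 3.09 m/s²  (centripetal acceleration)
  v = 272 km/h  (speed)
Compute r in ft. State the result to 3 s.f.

Solving a = v²/r for r: r = v²/a.
a = 3.09 m/s²; v = 272 km/h = 75.56 m/s.
r = 1847 m
1847 m × (1 ft / 0.3048 m) = 6061 ft

6060 ft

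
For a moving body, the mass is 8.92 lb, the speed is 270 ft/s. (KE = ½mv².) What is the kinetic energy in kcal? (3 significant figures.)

3.27 kcal

KE is given directly by: KE = ½mv².
m = 8.92 lb = 4.046 kg; v = 270 ft/s = 82.30 m/s.
KE = 13701 J
13701 J × (1 kcal / 4184 J) = 3.275 kcal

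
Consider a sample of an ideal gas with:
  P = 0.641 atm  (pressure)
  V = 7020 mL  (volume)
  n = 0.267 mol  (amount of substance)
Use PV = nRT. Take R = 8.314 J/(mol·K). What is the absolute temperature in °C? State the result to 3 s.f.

-67.8 °C

Rearranging: T = PV/(nR).
P = 0.641 atm = 64949 Pa; V = 7020 mL = 0.007020 m³; n = 0.267 mol; R = 8.314 J/(mol·K).
T = 205.4 K
205.4 K − 273.15 = -67.75 °C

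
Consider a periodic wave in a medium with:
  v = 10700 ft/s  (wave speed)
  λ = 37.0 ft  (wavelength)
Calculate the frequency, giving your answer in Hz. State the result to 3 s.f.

289 Hz

Rearranging: f = v/λ.
v = 10700 ft/s = 3261 m/s; λ = 37.0 ft = 11.28 m.
f = 289.2 Hz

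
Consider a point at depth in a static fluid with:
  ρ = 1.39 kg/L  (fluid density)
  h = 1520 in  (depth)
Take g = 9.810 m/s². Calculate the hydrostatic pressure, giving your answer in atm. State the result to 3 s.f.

5.20 atm

P is given directly by: P = ρgh.
ρ = 1.39 kg/L = 1390 kg/m³; h = 1520 in = 38.61 m; g = 9.810 m/s².
P = 5.265×10^5 Pa
5.265×10^5 Pa × (1 atm / 1.013×10^5 Pa) = 5.196 atm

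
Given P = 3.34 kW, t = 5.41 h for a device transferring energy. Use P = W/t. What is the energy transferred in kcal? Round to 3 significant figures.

Solving P = W/t for W: W = P·t.
P = 3.34 kW = 3340 W; t = 5.41 h = 19476 s.
W = 6.505×10^7 J  (the unit combination reduces to kg·m²/s² = J)
6.505×10^7 J × (1 kcal / 4184 J) = 15547 kcal

15500 kcal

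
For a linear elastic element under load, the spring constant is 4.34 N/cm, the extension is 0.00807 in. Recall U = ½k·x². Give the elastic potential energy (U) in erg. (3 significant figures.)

U is given directly by: U = ½kx².
k = 4.34 N/cm = 434.0 N/m; x = 0.00807 in = 2.050×10^-4 m.
U = 9.117×10^-6 J  (the unit combination reduces to kg·m²/s² = J)
9.117×10^-6 J × (1 erg / 1.000×10^-7 J) = 91.17 erg

91.2 erg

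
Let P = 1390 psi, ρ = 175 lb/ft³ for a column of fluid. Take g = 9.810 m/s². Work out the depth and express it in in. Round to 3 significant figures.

13700 in

Rearranging: h = P/(ρ·g).
P = 1390 psi = 9.584×10^6 Pa; ρ = 175 lb/ft³ = 2803 kg/m³; g = 9.810 m/s².
h = 348.5 m
348.5 m × (1 in / 0.02540 m) = 13721 in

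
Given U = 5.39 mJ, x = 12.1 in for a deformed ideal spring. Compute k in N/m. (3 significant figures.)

Rearranging U = ½k·x² for k: k = 2U/x².
U = 5.39 mJ = 0.005390 J; x = 12.1 in = 0.3073 m.
k = 0.1141 N/m

0.114 N/m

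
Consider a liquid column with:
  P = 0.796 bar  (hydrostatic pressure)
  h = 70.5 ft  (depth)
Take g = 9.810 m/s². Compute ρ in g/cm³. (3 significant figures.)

0.378 g/cm³

Rearranging P = ρ·g·h for ρ: ρ = P/(g·h).
P = 0.796 bar = 79600 Pa; h = 70.5 ft = 21.49 m; g = 9.810 m/s².
ρ = 377.6 kg/m³
377.6 kg/m³ × (1 g/cm³ / 1000 kg/m³) = 0.3776 g/cm³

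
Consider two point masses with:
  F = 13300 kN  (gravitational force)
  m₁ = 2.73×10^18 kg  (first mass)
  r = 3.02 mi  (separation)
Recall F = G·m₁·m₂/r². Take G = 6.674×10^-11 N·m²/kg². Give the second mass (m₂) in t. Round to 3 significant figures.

Rearranging: m₂ = F·r²/(G·m₁).
F = 13300 kN = 1.330×10^7 N; m₁ = 2.73×10^18 kg; r = 3.02 mi = 4860 m; G = 6.674×10^-11 N·m²/kg².
m₂ = 1.724×10^6 kg
1.724×10^6 kg × (1 t / 1000 kg) = 1724 t

1720 t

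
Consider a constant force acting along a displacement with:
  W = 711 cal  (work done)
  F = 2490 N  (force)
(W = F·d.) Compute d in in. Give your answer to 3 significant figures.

47.0 in

Rearranging W = F·d for d: d = W/F.
W = 711 cal = 2975 J; F = 2490 N.
d = 1.195 m
1.195 m × (1 in / 0.02540 m) = 47.04 in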